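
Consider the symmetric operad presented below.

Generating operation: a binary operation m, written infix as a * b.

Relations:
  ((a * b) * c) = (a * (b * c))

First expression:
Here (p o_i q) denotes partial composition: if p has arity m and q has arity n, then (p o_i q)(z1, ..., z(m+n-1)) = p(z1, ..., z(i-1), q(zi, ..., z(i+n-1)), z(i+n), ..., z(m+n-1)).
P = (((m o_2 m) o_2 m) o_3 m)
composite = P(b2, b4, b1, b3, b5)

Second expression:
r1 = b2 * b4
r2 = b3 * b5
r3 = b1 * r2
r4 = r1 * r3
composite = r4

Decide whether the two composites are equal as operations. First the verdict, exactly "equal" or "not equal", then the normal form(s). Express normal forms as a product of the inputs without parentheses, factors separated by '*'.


equal; the common form is b2 * b4 * b1 * b3 * b5

Reducing the first expression gives b2 * b4 * b1 * b3 * b5
Reducing the second expression gives b2 * b4 * b1 * b3 * b5
The forms coincide; equal.


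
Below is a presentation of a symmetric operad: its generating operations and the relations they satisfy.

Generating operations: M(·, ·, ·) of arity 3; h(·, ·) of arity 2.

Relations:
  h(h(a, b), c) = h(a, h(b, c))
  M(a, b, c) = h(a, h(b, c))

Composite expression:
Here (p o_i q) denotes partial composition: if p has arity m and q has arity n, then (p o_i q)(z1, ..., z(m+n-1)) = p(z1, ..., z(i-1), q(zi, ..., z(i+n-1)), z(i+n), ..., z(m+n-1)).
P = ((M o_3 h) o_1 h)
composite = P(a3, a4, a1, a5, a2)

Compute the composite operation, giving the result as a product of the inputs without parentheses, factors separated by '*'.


a3 * a4 * a1 * a5 * a2

Associativity of M dissolves the nesting; only the a-input order survives.
h(a3, a4) collapses to a3 * a4
h(a5, a2) collapses to a5 * a2
M(h(a3, a4), a1, h(a5, a2)) collapses to a3 * a4 * a1 * a5 * a2


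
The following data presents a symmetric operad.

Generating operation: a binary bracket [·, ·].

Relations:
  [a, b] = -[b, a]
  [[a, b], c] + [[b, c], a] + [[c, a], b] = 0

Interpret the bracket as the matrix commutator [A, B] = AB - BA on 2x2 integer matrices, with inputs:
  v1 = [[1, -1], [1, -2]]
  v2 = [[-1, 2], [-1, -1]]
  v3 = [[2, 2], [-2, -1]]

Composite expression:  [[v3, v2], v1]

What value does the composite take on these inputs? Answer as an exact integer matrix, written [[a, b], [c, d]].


[[9, -22], [5, -9]]

[v3, v2] = [[2, 6], [3, -2]]
[[v3, v2], v1] = [[9, -22], [5, -9]]


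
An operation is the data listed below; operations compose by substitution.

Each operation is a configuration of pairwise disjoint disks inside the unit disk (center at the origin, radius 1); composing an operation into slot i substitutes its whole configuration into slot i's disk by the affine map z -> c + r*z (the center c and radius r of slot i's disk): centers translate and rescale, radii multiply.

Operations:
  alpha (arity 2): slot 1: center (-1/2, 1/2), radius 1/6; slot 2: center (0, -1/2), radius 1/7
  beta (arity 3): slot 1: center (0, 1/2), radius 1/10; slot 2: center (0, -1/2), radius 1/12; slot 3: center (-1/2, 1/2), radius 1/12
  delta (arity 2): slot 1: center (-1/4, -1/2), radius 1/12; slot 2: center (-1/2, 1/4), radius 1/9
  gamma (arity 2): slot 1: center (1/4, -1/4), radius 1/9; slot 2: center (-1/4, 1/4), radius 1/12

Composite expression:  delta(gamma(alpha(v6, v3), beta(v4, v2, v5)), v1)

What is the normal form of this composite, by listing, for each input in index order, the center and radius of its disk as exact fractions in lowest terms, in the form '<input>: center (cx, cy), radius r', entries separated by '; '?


v1: center (-1/2, 1/4), radius 1/9; v2: center (-13/48, -139/288), radius 1/1728; v3: center (-11/48, -227/432), radius 1/756; v4: center (-13/48, -137/288), radius 1/1440; v5: center (-79/288, -137/288), radius 1/1728; v6: center (-101/432, -223/432), radius 1/648


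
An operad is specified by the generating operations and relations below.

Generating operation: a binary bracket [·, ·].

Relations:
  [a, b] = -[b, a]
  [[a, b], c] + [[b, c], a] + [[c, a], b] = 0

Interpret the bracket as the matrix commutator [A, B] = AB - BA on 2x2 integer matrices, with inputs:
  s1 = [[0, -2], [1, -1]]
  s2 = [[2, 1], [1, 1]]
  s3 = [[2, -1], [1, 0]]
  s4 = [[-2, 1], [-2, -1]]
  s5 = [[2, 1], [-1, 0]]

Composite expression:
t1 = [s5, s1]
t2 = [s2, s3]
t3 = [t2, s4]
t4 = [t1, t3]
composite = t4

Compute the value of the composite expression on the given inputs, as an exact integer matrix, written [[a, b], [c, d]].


[[-32, 48], [-16, 32]]

[s5, s1] = [[-1, -5], [-3, 1]]
[s2, s3] = [[2, -3], [1, -2]]
[[s2, s3], s4] = [[5, 1], [7, -5]]
[[s5, s1], [[s2, s3], s4]] = [[-32, 48], [-16, 32]]


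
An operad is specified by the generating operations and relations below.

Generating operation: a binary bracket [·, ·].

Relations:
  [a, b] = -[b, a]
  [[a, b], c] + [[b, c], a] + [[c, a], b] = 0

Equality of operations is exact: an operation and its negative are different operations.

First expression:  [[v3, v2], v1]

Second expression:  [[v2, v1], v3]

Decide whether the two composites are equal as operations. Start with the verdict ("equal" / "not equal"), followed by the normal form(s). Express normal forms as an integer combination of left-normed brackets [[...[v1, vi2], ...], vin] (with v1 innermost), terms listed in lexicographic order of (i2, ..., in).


not equal; the first gives [[v1, v2], v3] - [[v1, v3], v2] and the second -[[v1, v2], v3]

The first expression reduces to [[v1, v2], v3] - [[v1, v3], v2]
The second expression reduces to -[[v1, v2], v3]
Different reductions; not equal.


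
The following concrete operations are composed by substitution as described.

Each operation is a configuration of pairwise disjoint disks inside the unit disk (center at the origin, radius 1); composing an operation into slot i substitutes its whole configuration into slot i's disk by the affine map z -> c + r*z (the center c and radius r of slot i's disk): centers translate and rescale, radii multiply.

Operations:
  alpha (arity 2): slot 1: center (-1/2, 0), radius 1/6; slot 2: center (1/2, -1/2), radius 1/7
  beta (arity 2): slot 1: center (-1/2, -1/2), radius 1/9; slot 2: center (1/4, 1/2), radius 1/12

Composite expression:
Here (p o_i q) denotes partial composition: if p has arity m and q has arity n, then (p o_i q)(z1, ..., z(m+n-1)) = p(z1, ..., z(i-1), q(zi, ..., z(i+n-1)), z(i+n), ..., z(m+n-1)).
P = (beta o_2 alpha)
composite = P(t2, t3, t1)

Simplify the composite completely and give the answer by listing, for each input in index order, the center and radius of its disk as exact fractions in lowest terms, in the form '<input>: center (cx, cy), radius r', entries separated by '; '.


t1: center (7/24, 11/24), radius 1/84; t2: center (-1/2, -1/2), radius 1/9; t3: center (5/24, 1/2), radius 1/72

Each t-disk chains the slot maps above it in beta; radii multiply.
input t2: applying the 1 nested substitution gives center (-1/2, -1/2), radius 1/9
input t3: applying the 2 nested substitutions gives center (5/24, 1/2), radius 1/72
input t1: applying the 2 nested substitutions gives center (7/24, 11/24), radius 1/84


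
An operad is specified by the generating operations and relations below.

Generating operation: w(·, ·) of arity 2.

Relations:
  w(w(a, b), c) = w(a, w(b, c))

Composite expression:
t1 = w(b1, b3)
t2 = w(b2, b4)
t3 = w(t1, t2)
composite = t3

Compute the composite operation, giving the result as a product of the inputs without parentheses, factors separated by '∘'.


b1 ∘ b3 ∘ b2 ∘ b4

Every regrouping of w is equal, so read the b-inputs in written order.
w(b1, b3) collapses to b1 ∘ b3
w(b2, b4) collapses to b2 ∘ b4
w(w(b1, b3), w(b2, b4)) collapses to b1 ∘ b3 ∘ b2 ∘ b4


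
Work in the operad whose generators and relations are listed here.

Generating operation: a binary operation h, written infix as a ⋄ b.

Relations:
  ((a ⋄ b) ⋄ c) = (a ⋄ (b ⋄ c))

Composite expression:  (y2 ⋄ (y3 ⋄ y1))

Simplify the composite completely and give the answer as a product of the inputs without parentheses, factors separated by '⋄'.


y2 ⋄ y3 ⋄ y1

Associativity of h dissolves the nesting; only the y-input order survives.
(y3 ⋄ y1) unparenthesizes to y3 ⋄ y1
(y2 ⋄ (y3 ⋄ y1)) unparenthesizes to y2 ⋄ y3 ⋄ y1


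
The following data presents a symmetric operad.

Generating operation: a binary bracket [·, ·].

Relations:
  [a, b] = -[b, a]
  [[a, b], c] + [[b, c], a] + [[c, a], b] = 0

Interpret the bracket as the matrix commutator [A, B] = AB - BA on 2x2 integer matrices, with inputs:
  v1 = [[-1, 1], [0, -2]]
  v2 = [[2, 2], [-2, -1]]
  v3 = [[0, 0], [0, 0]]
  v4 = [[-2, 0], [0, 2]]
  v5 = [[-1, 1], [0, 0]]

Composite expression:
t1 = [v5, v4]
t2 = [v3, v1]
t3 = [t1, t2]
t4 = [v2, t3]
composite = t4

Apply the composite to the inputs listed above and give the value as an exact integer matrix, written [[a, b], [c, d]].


[[0, 0], [0, 0]]


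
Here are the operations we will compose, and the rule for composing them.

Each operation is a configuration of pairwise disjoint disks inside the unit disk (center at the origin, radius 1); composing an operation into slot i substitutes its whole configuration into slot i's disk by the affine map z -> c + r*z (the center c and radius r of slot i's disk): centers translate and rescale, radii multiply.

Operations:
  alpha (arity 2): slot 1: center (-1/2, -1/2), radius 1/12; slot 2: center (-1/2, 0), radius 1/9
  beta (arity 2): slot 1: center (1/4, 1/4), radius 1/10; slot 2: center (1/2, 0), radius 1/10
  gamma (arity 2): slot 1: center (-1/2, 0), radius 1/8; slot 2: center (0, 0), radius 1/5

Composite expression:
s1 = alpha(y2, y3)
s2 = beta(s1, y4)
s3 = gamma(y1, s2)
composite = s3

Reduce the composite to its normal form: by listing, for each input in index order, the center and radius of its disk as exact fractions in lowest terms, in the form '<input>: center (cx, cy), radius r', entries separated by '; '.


Each y-disk chains the slot maps above it in gamma; radii multiply.
y1 passes through 1 substitution, ending at center (-1/2, 0), radius 1/8
y2 passes through 3 substitutions, ending at center (1/25, 1/25), radius 1/600
y3 passes through 3 substitutions, ending at center (1/25, 1/20), radius 1/450
y4 passes through 2 substitutions, ending at center (1/10, 0), radius 1/50

y1: center (-1/2, 0), radius 1/8; y2: center (1/25, 1/25), radius 1/600; y3: center (1/25, 1/20), radius 1/450; y4: center (1/10, 0), radius 1/50


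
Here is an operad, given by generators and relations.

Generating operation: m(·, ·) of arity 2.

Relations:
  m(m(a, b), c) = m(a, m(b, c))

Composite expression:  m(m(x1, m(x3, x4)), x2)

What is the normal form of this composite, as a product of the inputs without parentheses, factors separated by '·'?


x1 · x3 · x4 · x2

All parenthesizations of m agree; list the x-inputs left to right.
m(x3, x4) unparenthesizes to x3 · x4
m(x1, m(x3, x4)) unparenthesizes to x1 · x3 · x4
m(m(x1, m(x3, x4)), x2) unparenthesizes to x1 · x3 · x4 · x2


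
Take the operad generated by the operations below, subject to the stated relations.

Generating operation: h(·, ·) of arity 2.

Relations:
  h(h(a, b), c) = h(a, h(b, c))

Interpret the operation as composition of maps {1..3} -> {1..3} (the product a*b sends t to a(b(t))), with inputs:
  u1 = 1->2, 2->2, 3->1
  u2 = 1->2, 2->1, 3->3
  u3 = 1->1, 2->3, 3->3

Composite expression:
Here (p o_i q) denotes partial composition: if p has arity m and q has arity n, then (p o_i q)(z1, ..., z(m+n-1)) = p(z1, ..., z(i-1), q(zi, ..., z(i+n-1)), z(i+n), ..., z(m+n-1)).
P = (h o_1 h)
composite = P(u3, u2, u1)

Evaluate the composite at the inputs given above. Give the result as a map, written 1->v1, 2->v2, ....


1->1, 2->1, 3->3

h(u3, u2) = 1->3, 2->1, 3->3
h(h(u3, u2), u1) = 1->1, 2->1, 3->3


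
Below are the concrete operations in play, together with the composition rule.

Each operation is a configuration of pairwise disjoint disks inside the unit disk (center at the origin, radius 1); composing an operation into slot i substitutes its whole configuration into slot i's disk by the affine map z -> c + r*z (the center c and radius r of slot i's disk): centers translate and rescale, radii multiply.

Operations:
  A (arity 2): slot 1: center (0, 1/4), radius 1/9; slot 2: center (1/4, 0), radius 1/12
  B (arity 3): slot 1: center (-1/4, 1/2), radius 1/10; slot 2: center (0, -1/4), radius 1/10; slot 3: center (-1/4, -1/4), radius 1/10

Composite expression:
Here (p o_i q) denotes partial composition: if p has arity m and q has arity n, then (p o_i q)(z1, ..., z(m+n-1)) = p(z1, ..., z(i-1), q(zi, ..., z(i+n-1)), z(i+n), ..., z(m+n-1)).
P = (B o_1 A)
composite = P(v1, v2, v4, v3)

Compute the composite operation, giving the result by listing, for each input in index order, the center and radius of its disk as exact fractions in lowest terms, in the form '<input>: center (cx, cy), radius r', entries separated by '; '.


v1: center (-1/4, 21/40), radius 1/90; v2: center (-9/40, 1/2), radius 1/120; v3: center (-1/4, -1/4), radius 1/10; v4: center (0, -1/4), radius 1/10

Only the slot chain above each v matters under B; compose those maps.
for v1, the 2-step affine chain lands on center (-1/4, 21/40), radius 1/90
for v2, the 2-step affine chain lands on center (-9/40, 1/2), radius 1/120
for v4, the 1-step affine chain lands on center (0, -1/4), radius 1/10
for v3, the 1-step affine chain lands on center (-1/4, -1/4), radius 1/10


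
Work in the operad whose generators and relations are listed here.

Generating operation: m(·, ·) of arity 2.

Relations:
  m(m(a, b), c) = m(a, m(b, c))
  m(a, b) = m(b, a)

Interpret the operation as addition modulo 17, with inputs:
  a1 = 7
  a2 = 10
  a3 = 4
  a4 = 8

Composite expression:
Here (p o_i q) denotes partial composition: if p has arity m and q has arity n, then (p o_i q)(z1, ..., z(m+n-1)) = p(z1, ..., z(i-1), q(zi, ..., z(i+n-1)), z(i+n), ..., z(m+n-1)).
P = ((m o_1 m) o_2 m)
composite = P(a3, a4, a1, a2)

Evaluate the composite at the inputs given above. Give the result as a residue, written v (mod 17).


m(a4, a1) = 15
m(a3, m(a4, a1)) = 2
m(m(a3, m(a4, a1)), a2) = 12

12 (mod 17)


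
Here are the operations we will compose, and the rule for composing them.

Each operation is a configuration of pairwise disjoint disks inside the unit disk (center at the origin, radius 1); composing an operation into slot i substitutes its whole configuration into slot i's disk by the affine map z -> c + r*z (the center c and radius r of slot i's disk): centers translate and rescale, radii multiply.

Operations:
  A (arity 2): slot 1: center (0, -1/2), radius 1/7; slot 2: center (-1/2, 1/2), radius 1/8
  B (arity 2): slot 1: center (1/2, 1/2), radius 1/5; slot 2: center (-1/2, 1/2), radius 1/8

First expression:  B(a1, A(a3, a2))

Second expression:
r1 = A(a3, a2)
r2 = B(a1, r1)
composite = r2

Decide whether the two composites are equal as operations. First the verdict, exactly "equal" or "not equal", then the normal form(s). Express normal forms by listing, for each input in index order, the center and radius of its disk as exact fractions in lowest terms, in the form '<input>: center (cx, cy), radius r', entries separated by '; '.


The first composite normalizes to a1: center (1/2, 1/2), radius 1/5; a2: center (-9/16, 9/16), radius 1/64; a3: center (-1/2, 7/16), radius 1/56
The second composite normalizes to a1: center (1/2, 1/2), radius 1/5; a2: center (-9/16, 9/16), radius 1/64; a3: center (-1/2, 7/16), radius 1/56
The forms coincide; equal.

equal — both sides give a1: center (1/2, 1/2), radius 1/5; a2: center (-9/16, 9/16), radius 1/64; a3: center (-1/2, 7/16), radius 1/56


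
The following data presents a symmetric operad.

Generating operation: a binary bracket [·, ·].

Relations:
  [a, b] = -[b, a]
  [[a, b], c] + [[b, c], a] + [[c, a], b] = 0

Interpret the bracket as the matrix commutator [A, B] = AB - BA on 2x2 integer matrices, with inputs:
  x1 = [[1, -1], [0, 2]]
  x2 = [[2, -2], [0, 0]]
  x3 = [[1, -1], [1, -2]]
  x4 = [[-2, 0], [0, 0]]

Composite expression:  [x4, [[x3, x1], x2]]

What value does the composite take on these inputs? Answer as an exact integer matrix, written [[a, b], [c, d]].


[[0, -8], [-4, 0]]

[x3, x1] = [[1, -4], [-1, -1]]
[[x3, x1], x2] = [[-2, 4], [-2, 2]]
[x4, [[x3, x1], x2]] = [[0, -8], [-4, 0]]


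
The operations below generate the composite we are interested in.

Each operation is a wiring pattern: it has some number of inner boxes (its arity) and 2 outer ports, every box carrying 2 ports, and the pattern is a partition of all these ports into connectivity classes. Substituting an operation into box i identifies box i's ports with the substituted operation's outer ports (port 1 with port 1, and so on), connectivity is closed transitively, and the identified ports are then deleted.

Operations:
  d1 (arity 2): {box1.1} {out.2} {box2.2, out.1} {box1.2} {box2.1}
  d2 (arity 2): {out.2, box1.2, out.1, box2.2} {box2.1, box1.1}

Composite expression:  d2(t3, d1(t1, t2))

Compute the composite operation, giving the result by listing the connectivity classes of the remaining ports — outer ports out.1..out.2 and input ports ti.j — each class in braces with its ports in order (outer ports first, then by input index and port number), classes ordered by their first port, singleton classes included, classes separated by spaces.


{out.1, out.2, t3.2} {t1.1} {t1.2} {t2.1} {t2.2, t3.1}


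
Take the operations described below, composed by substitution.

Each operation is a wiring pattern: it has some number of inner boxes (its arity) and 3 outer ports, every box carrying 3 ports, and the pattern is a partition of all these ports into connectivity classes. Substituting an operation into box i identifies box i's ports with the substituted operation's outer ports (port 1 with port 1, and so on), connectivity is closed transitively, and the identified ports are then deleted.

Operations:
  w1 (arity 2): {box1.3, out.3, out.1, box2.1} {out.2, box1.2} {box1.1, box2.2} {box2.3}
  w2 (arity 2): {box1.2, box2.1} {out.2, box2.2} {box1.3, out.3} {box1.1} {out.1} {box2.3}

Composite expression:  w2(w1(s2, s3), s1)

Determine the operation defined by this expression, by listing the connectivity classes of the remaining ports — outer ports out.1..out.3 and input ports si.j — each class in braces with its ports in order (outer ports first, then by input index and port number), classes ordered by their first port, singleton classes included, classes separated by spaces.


{out.1} {out.2, s1.2} {out.3, s2.3, s3.1} {s1.1, s2.2} {s1.3} {s2.1, s3.2} {s3.3}


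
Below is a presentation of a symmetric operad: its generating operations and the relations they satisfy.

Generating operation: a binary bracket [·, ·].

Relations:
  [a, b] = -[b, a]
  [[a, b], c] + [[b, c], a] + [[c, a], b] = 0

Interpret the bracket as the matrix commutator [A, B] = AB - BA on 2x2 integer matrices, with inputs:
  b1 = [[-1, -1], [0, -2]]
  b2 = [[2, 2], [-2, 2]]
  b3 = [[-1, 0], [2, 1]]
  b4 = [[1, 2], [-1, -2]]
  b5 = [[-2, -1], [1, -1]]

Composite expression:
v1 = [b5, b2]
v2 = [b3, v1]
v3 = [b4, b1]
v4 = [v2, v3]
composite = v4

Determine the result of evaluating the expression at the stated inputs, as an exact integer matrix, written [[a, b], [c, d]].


[b5, b2] = [[0, -2], [-2, 0]]
[b3, [b5, b2]] = [[4, 4], [-4, -4]]
[b4, b1] = [[-1, -5], [-1, 1]]
[[b3, [b5, b2]], [b4, b1]] = [[-24, -32], [16, 24]]

[[-24, -32], [16, 24]]


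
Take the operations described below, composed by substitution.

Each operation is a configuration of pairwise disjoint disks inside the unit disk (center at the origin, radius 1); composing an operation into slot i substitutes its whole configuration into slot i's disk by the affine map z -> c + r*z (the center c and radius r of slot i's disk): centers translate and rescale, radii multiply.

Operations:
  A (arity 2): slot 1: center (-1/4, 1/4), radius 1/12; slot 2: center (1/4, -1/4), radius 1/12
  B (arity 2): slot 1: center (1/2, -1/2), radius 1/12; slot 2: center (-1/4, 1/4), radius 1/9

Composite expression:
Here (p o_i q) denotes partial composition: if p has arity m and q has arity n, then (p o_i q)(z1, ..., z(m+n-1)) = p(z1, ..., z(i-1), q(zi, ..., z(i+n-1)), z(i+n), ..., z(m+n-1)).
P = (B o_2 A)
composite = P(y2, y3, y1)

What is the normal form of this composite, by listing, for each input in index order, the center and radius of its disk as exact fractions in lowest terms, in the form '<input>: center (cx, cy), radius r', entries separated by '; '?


y1: center (-2/9, 2/9), radius 1/108; y2: center (1/2, -1/2), radius 1/12; y3: center (-5/18, 5/18), radius 1/108

Nesting under B composes maps z -> c + r*z down each y-path.
y2: after 1 affine step, its disk has center (1/2, -1/2), radius 1/12
y3: after 2 affine steps, its disk has center (-5/18, 5/18), radius 1/108
y1: after 2 affine steps, its disk has center (-2/9, 2/9), radius 1/108


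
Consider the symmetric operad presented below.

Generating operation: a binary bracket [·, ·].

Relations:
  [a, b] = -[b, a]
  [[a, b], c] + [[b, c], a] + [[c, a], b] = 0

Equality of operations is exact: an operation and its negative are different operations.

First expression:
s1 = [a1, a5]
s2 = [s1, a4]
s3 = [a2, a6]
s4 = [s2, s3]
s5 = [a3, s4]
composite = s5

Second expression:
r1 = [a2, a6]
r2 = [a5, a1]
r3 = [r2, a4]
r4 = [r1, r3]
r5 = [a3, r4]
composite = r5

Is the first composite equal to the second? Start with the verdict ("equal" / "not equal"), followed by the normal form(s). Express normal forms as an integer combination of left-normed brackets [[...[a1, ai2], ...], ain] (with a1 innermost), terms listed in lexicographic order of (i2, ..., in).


equal; both compose to -[[[[[a1, a5], a4], a2], a6], a3] + [[[[[a1, a5], a4], a6], a2], a3]

In normal form, the first expression is -[[[[[a1, a5], a4], a2], a6], a3] + [[[[[a1, a5], a4], a6], a2], a3]
In normal form, the second expression is -[[[[[a1, a5], a4], a2], a6], a3] + [[[[[a1, a5], a4], a6], a2], a3]
The normal forms match — equal.


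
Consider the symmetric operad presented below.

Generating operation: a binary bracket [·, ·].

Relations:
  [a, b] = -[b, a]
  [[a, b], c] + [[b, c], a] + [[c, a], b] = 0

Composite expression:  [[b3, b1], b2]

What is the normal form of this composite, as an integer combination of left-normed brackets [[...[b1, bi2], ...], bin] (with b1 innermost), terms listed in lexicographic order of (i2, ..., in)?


-[[b1, b3], b2]


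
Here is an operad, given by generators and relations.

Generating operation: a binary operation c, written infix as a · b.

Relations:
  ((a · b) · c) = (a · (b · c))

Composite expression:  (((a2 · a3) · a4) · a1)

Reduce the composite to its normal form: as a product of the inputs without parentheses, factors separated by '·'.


a2 · a3 · a4 · a1

Every regrouping of c is equal, so read the a-inputs in written order.
(a2 · a3) spells out as a2 · a3
((a2 · a3) · a4) spells out as a2 · a3 · a4
(((a2 · a3) · a4) · a1) spells out as a2 · a3 · a4 · a1


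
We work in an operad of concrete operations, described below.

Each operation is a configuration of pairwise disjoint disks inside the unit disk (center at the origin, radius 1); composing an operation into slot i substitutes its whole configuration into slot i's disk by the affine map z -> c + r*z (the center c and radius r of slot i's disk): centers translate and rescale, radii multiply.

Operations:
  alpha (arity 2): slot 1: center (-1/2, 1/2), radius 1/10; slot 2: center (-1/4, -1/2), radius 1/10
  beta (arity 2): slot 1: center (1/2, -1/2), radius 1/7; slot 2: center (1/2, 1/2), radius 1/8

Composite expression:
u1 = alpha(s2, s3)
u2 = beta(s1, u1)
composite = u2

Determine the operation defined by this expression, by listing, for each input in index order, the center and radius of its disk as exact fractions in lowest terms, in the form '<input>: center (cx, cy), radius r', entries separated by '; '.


s1: center (1/2, -1/2), radius 1/7; s2: center (7/16, 9/16), radius 1/80; s3: center (15/32, 7/16), radius 1/80


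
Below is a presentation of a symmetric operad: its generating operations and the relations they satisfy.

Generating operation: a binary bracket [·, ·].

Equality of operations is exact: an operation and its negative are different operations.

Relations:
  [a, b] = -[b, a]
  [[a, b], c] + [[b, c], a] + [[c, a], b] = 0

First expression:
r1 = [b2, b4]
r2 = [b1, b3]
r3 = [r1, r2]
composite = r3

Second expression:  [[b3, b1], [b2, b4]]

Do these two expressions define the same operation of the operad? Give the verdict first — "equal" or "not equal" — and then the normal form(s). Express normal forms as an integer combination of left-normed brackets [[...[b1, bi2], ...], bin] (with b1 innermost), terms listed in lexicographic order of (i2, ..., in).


In normal form, the first expression is -[[[b1, b3], b2], b4] + [[[b1, b3], b4], b2]
In normal form, the second expression is -[[[b1, b3], b2], b4] + [[[b1, b3], b4], b2]
Same normal form: equal.

equal: each reduces to -[[[b1, b3], b2], b4] + [[[b1, b3], b4], b2]


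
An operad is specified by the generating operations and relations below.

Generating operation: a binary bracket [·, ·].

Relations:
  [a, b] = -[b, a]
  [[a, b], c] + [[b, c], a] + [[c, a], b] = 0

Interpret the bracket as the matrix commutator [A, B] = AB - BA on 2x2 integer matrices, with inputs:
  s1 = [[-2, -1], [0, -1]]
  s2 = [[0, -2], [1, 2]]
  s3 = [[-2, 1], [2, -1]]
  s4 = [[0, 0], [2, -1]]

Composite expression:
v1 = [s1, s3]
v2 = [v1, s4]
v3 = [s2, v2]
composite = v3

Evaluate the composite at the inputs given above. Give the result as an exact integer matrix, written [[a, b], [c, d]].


[[-22, -20], [12, 22]]

[s1, s3] = [[-2, -2], [2, 2]]
[[s1, s3], s4] = [[-4, 2], [10, 4]]
[s2, [[s1, s3], s4]] = [[-22, -20], [12, 22]]


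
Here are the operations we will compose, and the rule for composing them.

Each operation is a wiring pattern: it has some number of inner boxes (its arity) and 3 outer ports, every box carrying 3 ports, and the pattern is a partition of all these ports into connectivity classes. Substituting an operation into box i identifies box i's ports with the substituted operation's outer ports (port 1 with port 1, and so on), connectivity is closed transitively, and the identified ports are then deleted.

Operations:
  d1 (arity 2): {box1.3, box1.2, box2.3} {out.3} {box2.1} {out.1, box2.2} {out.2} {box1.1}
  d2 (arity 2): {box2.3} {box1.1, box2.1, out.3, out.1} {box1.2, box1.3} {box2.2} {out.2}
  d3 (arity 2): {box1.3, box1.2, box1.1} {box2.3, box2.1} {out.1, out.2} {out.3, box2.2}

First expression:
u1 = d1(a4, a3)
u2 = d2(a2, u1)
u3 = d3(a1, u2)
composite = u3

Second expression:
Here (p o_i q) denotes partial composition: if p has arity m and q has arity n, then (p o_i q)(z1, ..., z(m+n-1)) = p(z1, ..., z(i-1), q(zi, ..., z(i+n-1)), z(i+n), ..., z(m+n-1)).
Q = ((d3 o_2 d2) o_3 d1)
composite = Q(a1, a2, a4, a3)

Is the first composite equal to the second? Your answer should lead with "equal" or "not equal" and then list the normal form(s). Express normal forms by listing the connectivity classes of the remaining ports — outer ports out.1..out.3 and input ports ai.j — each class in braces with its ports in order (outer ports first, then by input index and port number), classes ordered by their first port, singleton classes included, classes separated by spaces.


equal — both sides give {out.1, out.2} {out.3} {a1.1, a1.2, a1.3} {a2.1, a3.2} {a2.2, a2.3} {a3.1} {a3.3, a4.2, a4.3} {a4.1}

Normal form of the first expression: {out.1, out.2} {out.3} {a1.1, a1.2, a1.3} {a2.1, a3.2} {a2.2, a2.3} {a3.1} {a3.3, a4.2, a4.3} {a4.1}
Normal form of the second expression: {out.1, out.2} {out.3} {a1.1, a1.2, a1.3} {a2.1, a3.2} {a2.2, a2.3} {a3.1} {a3.3, a4.2, a4.3} {a4.1}
The forms coincide; equal.


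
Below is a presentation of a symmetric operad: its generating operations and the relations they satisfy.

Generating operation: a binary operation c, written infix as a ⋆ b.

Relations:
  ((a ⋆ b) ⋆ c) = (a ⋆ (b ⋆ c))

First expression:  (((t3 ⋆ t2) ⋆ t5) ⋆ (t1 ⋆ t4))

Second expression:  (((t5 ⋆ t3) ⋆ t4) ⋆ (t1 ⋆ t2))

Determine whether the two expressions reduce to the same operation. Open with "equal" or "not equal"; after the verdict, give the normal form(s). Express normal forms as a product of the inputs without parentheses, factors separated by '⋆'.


not equal: they reduce to t3 ⋆ t2 ⋆ t5 ⋆ t1 ⋆ t4 and t5 ⋆ t3 ⋆ t4 ⋆ t1 ⋆ t2

In normal form, the first expression is t3 ⋆ t2 ⋆ t5 ⋆ t1 ⋆ t4
In normal form, the second expression is t5 ⋆ t3 ⋆ t4 ⋆ t1 ⋆ t2
The normal forms differ: not equal.


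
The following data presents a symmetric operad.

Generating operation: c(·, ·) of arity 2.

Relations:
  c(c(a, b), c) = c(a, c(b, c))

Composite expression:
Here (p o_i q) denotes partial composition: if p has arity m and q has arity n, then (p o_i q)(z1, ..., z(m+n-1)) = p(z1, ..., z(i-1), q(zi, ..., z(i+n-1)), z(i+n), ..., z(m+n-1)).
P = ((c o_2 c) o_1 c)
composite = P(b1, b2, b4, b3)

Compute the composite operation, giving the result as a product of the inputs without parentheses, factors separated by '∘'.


b1 ∘ b2 ∘ b4 ∘ b3

Every regrouping of c is equal, so read the b-inputs in written order.
c(b1, b2) collapses to b1 ∘ b2
c(b4, b3) collapses to b4 ∘ b3
c(c(b1, b2), c(b4, b3)) collapses to b1 ∘ b2 ∘ b4 ∘ b3


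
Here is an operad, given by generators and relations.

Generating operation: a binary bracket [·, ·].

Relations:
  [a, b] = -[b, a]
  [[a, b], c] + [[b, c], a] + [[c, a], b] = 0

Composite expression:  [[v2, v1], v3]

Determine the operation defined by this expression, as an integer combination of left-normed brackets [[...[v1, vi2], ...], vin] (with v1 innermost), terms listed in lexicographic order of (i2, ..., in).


-[[v1, v2], v3]

Left-normed coefficients sit on the v1-initial expansion words.
Composite bracket: [[v2, v1], v3]
Under [a, b] = ab - ba we get 4 signed associative words (2^2 = 4).
Coefficients come from the v1-initial words:
  v1v2v3 (sign -1) contributes -[[v1, v2], v3]


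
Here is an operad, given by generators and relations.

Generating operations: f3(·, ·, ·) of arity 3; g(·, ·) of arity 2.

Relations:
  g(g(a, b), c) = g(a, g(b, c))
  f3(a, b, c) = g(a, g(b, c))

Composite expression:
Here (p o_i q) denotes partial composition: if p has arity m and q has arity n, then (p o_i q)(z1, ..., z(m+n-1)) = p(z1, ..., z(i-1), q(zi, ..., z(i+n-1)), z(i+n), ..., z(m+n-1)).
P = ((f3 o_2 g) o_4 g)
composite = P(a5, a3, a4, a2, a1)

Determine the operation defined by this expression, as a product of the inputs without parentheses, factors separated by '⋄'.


a5 ⋄ a3 ⋄ a4 ⋄ a2 ⋄ a1

All parenthesizations of f3 agree; list the a-inputs left to right.
g(a3, a4) unparenthesizes to a3 ⋄ a4
g(a2, a1) unparenthesizes to a2 ⋄ a1
f3(a5, g(a3, a4), g(a2, a1)) unparenthesizes to a5 ⋄ a3 ⋄ a4 ⋄ a2 ⋄ a1


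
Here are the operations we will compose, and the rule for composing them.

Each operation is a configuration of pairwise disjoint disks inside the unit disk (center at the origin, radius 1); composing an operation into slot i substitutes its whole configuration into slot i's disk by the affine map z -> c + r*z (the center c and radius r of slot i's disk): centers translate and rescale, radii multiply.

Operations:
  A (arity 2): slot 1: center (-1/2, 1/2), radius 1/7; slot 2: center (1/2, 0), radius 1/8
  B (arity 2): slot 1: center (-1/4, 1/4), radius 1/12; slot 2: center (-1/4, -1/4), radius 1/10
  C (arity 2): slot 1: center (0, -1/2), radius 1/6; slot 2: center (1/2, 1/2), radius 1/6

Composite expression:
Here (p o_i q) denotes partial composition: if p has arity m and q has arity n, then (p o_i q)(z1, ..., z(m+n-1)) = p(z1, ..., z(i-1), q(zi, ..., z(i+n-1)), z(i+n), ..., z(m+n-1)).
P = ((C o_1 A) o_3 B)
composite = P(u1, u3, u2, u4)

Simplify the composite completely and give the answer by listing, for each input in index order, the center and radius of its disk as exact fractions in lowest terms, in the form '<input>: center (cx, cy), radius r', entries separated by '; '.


u1: center (-1/12, -5/12), radius 1/42; u2: center (11/24, 13/24), radius 1/72; u3: center (1/12, -1/2), radius 1/48; u4: center (11/24, 11/24), radius 1/60

Affine substitution under C: radii multiply and u-centers shift.
u1 passes through 2 substitutions, ending at center (-1/12, -5/12), radius 1/42
u3 passes through 2 substitutions, ending at center (1/12, -1/2), radius 1/48
u2 passes through 2 substitutions, ending at center (11/24, 13/24), radius 1/72
u4 passes through 2 substitutions, ending at center (11/24, 11/24), radius 1/60


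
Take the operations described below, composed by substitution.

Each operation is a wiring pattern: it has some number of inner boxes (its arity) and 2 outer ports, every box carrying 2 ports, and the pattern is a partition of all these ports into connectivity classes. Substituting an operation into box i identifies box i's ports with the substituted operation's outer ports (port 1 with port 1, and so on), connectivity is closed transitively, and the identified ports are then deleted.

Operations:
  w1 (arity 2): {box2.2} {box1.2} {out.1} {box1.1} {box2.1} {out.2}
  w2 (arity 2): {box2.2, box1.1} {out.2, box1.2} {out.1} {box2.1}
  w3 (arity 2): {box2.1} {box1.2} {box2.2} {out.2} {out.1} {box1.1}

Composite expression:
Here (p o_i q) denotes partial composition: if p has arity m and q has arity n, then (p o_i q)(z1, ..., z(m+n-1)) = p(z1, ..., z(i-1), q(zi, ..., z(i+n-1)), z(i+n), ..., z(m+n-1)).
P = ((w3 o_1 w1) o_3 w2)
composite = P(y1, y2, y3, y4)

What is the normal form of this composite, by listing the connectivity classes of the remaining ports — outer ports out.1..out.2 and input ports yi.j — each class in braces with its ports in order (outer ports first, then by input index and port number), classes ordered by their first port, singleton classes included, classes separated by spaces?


{out.1} {out.2} {y1.1} {y1.2} {y2.1} {y2.2} {y3.1, y4.2} {y3.2} {y4.1}


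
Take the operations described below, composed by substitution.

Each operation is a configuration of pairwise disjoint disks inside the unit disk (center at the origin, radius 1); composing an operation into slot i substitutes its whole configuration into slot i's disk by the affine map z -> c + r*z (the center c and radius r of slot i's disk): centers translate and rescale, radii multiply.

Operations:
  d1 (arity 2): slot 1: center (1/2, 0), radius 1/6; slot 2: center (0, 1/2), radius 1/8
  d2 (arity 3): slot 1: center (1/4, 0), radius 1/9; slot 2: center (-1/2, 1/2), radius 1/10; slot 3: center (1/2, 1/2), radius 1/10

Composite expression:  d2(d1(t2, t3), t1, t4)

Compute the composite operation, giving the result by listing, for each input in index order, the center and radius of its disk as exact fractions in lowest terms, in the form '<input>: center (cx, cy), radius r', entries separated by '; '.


t1: center (-1/2, 1/2), radius 1/10; t2: center (11/36, 0), radius 1/54; t3: center (1/4, 1/18), radius 1/72; t4: center (1/2, 1/2), radius 1/10

Follow each t-input down from d2: c' goes to c + r*c', radius to r*r'.
t2: after 2 affine steps, its disk has center (11/36, 0), radius 1/54
t3: after 2 affine steps, its disk has center (1/4, 1/18), radius 1/72
t1: after 1 affine step, its disk has center (-1/2, 1/2), radius 1/10
t4: after 1 affine step, its disk has center (1/2, 1/2), radius 1/10


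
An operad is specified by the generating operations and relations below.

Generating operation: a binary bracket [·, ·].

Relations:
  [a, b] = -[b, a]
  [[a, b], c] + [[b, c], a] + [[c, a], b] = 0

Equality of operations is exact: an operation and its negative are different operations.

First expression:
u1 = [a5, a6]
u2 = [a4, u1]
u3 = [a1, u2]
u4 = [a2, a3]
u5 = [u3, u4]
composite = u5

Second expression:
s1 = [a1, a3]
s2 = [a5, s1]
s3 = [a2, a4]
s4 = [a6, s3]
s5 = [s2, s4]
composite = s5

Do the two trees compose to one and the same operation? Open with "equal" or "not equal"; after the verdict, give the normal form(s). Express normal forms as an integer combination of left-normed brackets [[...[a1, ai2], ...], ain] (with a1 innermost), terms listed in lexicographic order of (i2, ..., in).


not equal; first: [[[[[a1, a4], a5], a6], a2], a3] - [[[[[a1, a4], a5], a6], a3], a2] - [[[[[a1, a4], a6], a5], a2], a3] + [[[[[a1, a4], a6], a5], a3], a2] - [[[[[a1, a5], a6], a4], a2], a3] + [[[[[a1, a5], a6], a4], a3], a2] + [[[[[a1, a6], a5], a4], a2], a3] - [[[[[a1, a6], a5], a4], a3], a2]; second: [[[[[a1, a3], a5], a2], a4], a6] - [[[[[a1, a3], a5], a4], a2], a6] - [[[[[a1, a3], a5], a6], a2], a4] + [[[[[a1, a3], a5], a6], a4], a2]

Normal form of the first expression: [[[[[a1, a4], a5], a6], a2], a3] - [[[[[a1, a4], a5], a6], a3], a2] - [[[[[a1, a4], a6], a5], a2], a3] + [[[[[a1, a4], a6], a5], a3], a2] - [[[[[a1, a5], a6], a4], a2], a3] + [[[[[a1, a5], a6], a4], a3], a2] + [[[[[a1, a6], a5], a4], a2], a3] - [[[[[a1, a6], a5], a4], a3], a2]
Normal form of the second expression: [[[[[a1, a3], a5], a2], a4], a6] - [[[[[a1, a3], a5], a4], a2], a6] - [[[[[a1, a3], a5], a6], a2], a4] + [[[[[a1, a3], a5], a6], a4], a2]
Different reductions; not equal.


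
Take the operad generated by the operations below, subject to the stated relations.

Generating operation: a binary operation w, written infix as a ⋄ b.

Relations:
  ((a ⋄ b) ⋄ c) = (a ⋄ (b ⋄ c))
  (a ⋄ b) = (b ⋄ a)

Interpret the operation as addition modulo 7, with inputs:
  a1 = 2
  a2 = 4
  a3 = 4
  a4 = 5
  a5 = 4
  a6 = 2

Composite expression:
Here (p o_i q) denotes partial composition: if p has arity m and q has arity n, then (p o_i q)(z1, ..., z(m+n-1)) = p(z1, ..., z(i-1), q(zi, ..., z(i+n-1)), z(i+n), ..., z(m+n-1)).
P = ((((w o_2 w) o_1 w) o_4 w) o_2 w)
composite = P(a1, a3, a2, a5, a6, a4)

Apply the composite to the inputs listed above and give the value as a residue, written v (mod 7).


0 (mod 7)

(a3 ⋄ a2) = 1
(a1 ⋄ (a3 ⋄ a2)) = 3
(a6 ⋄ a4) = 0
(a5 ⋄ (a6 ⋄ a4)) = 4
((a1 ⋄ (a3 ⋄ a2)) ⋄ (a5 ⋄ (a6 ⋄ a4))) = 0


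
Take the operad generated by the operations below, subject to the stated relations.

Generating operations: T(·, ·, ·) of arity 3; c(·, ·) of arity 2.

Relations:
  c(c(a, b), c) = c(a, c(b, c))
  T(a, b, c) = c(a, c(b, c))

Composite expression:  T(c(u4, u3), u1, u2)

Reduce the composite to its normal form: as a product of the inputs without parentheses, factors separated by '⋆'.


u4 ⋆ u3 ⋆ u1 ⋆ u2

Every regrouping of T is equal, so read the u-inputs in written order.
c(u4, u3) collapses to u4 ⋆ u3
T(c(u4, u3), u1, u2) collapses to u4 ⋆ u3 ⋆ u1 ⋆ u2


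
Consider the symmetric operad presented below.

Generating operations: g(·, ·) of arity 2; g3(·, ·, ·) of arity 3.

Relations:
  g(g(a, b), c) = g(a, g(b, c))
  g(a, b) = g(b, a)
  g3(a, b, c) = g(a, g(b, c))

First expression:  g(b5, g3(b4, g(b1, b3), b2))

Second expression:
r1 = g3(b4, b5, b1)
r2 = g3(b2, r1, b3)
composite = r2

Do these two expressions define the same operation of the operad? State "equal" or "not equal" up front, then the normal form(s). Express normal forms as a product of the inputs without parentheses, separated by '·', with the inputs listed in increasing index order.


The first composite normalizes to b1 · b2 · b3 · b4 · b5
The second composite normalizes to b1 · b2 · b3 · b4 · b5
Both agree, so they are equal.

equal: each reduces to b1 · b2 · b3 · b4 · b5


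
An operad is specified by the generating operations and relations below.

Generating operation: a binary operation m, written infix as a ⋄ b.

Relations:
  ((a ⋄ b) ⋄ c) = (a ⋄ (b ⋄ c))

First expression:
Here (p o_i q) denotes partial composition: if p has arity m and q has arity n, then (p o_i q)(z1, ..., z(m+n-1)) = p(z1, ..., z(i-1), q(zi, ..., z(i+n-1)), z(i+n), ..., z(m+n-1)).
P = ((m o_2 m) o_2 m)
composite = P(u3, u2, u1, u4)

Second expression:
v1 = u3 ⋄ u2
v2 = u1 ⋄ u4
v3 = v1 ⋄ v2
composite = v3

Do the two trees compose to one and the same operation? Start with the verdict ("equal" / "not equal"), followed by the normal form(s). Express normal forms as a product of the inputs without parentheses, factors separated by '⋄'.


equal; the common form is u3 ⋄ u2 ⋄ u1 ⋄ u4

The first composite normalizes to u3 ⋄ u2 ⋄ u1 ⋄ u4
The second composite normalizes to u3 ⋄ u2 ⋄ u1 ⋄ u4
Identical normal forms: equal.
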